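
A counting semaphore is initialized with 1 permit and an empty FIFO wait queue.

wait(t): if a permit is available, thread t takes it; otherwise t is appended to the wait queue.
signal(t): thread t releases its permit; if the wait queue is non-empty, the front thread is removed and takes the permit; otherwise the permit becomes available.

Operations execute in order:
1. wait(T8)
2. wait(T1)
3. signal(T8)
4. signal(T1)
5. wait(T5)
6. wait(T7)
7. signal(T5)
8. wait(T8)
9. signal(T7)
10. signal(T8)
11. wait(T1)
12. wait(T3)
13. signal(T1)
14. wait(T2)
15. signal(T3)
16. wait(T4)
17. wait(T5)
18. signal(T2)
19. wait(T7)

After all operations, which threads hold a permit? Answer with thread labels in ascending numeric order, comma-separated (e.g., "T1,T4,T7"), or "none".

Answer: T4

Derivation:
Step 1: wait(T8) -> count=0 queue=[] holders={T8}
Step 2: wait(T1) -> count=0 queue=[T1] holders={T8}
Step 3: signal(T8) -> count=0 queue=[] holders={T1}
Step 4: signal(T1) -> count=1 queue=[] holders={none}
Step 5: wait(T5) -> count=0 queue=[] holders={T5}
Step 6: wait(T7) -> count=0 queue=[T7] holders={T5}
Step 7: signal(T5) -> count=0 queue=[] holders={T7}
Step 8: wait(T8) -> count=0 queue=[T8] holders={T7}
Step 9: signal(T7) -> count=0 queue=[] holders={T8}
Step 10: signal(T8) -> count=1 queue=[] holders={none}
Step 11: wait(T1) -> count=0 queue=[] holders={T1}
Step 12: wait(T3) -> count=0 queue=[T3] holders={T1}
Step 13: signal(T1) -> count=0 queue=[] holders={T3}
Step 14: wait(T2) -> count=0 queue=[T2] holders={T3}
Step 15: signal(T3) -> count=0 queue=[] holders={T2}
Step 16: wait(T4) -> count=0 queue=[T4] holders={T2}
Step 17: wait(T5) -> count=0 queue=[T4,T5] holders={T2}
Step 18: signal(T2) -> count=0 queue=[T5] holders={T4}
Step 19: wait(T7) -> count=0 queue=[T5,T7] holders={T4}
Final holders: T4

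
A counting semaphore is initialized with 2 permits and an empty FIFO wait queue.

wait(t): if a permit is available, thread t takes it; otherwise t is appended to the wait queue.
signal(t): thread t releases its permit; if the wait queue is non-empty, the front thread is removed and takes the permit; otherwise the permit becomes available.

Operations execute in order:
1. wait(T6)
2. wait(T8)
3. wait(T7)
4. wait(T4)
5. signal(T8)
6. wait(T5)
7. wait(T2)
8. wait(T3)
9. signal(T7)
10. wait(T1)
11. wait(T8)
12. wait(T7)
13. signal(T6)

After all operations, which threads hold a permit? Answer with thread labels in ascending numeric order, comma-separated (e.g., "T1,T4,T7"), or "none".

Step 1: wait(T6) -> count=1 queue=[] holders={T6}
Step 2: wait(T8) -> count=0 queue=[] holders={T6,T8}
Step 3: wait(T7) -> count=0 queue=[T7] holders={T6,T8}
Step 4: wait(T4) -> count=0 queue=[T7,T4] holders={T6,T8}
Step 5: signal(T8) -> count=0 queue=[T4] holders={T6,T7}
Step 6: wait(T5) -> count=0 queue=[T4,T5] holders={T6,T7}
Step 7: wait(T2) -> count=0 queue=[T4,T5,T2] holders={T6,T7}
Step 8: wait(T3) -> count=0 queue=[T4,T5,T2,T3] holders={T6,T7}
Step 9: signal(T7) -> count=0 queue=[T5,T2,T3] holders={T4,T6}
Step 10: wait(T1) -> count=0 queue=[T5,T2,T3,T1] holders={T4,T6}
Step 11: wait(T8) -> count=0 queue=[T5,T2,T3,T1,T8] holders={T4,T6}
Step 12: wait(T7) -> count=0 queue=[T5,T2,T3,T1,T8,T7] holders={T4,T6}
Step 13: signal(T6) -> count=0 queue=[T2,T3,T1,T8,T7] holders={T4,T5}
Final holders: T4,T5

Answer: T4,T5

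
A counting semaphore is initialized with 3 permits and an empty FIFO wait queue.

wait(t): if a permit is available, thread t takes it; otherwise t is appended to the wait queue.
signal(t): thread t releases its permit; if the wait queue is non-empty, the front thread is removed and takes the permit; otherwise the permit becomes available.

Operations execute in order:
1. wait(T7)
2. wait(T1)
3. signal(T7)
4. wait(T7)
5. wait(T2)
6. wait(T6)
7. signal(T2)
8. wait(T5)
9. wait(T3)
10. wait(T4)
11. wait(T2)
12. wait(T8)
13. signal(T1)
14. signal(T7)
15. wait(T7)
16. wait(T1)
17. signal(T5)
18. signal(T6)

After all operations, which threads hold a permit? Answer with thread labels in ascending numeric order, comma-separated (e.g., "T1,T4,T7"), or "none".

Step 1: wait(T7) -> count=2 queue=[] holders={T7}
Step 2: wait(T1) -> count=1 queue=[] holders={T1,T7}
Step 3: signal(T7) -> count=2 queue=[] holders={T1}
Step 4: wait(T7) -> count=1 queue=[] holders={T1,T7}
Step 5: wait(T2) -> count=0 queue=[] holders={T1,T2,T7}
Step 6: wait(T6) -> count=0 queue=[T6] holders={T1,T2,T7}
Step 7: signal(T2) -> count=0 queue=[] holders={T1,T6,T7}
Step 8: wait(T5) -> count=0 queue=[T5] holders={T1,T6,T7}
Step 9: wait(T3) -> count=0 queue=[T5,T3] holders={T1,T6,T7}
Step 10: wait(T4) -> count=0 queue=[T5,T3,T4] holders={T1,T6,T7}
Step 11: wait(T2) -> count=0 queue=[T5,T3,T4,T2] holders={T1,T6,T7}
Step 12: wait(T8) -> count=0 queue=[T5,T3,T4,T2,T8] holders={T1,T6,T7}
Step 13: signal(T1) -> count=0 queue=[T3,T4,T2,T8] holders={T5,T6,T7}
Step 14: signal(T7) -> count=0 queue=[T4,T2,T8] holders={T3,T5,T6}
Step 15: wait(T7) -> count=0 queue=[T4,T2,T8,T7] holders={T3,T5,T6}
Step 16: wait(T1) -> count=0 queue=[T4,T2,T8,T7,T1] holders={T3,T5,T6}
Step 17: signal(T5) -> count=0 queue=[T2,T8,T7,T1] holders={T3,T4,T6}
Step 18: signal(T6) -> count=0 queue=[T8,T7,T1] holders={T2,T3,T4}
Final holders: T2,T3,T4

Answer: T2,T3,T4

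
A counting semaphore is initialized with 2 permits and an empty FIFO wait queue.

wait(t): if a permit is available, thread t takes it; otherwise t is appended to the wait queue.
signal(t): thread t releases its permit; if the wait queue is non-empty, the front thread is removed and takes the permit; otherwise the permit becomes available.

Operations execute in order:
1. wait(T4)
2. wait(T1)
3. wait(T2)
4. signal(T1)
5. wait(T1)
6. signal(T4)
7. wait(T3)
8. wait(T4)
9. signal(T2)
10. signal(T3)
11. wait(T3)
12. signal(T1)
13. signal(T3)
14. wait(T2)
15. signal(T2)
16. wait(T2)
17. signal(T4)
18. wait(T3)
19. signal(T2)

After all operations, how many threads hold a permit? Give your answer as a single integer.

Answer: 1

Derivation:
Step 1: wait(T4) -> count=1 queue=[] holders={T4}
Step 2: wait(T1) -> count=0 queue=[] holders={T1,T4}
Step 3: wait(T2) -> count=0 queue=[T2] holders={T1,T4}
Step 4: signal(T1) -> count=0 queue=[] holders={T2,T4}
Step 5: wait(T1) -> count=0 queue=[T1] holders={T2,T4}
Step 6: signal(T4) -> count=0 queue=[] holders={T1,T2}
Step 7: wait(T3) -> count=0 queue=[T3] holders={T1,T2}
Step 8: wait(T4) -> count=0 queue=[T3,T4] holders={T1,T2}
Step 9: signal(T2) -> count=0 queue=[T4] holders={T1,T3}
Step 10: signal(T3) -> count=0 queue=[] holders={T1,T4}
Step 11: wait(T3) -> count=0 queue=[T3] holders={T1,T4}
Step 12: signal(T1) -> count=0 queue=[] holders={T3,T4}
Step 13: signal(T3) -> count=1 queue=[] holders={T4}
Step 14: wait(T2) -> count=0 queue=[] holders={T2,T4}
Step 15: signal(T2) -> count=1 queue=[] holders={T4}
Step 16: wait(T2) -> count=0 queue=[] holders={T2,T4}
Step 17: signal(T4) -> count=1 queue=[] holders={T2}
Step 18: wait(T3) -> count=0 queue=[] holders={T2,T3}
Step 19: signal(T2) -> count=1 queue=[] holders={T3}
Final holders: {T3} -> 1 thread(s)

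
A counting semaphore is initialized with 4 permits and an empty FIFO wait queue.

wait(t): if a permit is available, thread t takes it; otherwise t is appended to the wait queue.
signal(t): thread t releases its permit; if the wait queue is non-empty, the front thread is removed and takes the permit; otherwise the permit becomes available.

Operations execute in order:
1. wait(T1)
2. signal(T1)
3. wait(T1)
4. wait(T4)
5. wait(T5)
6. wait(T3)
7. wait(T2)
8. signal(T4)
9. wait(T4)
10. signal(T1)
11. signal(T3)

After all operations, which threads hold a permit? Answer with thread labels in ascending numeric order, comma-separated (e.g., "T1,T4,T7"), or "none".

Step 1: wait(T1) -> count=3 queue=[] holders={T1}
Step 2: signal(T1) -> count=4 queue=[] holders={none}
Step 3: wait(T1) -> count=3 queue=[] holders={T1}
Step 4: wait(T4) -> count=2 queue=[] holders={T1,T4}
Step 5: wait(T5) -> count=1 queue=[] holders={T1,T4,T5}
Step 6: wait(T3) -> count=0 queue=[] holders={T1,T3,T4,T5}
Step 7: wait(T2) -> count=0 queue=[T2] holders={T1,T3,T4,T5}
Step 8: signal(T4) -> count=0 queue=[] holders={T1,T2,T3,T5}
Step 9: wait(T4) -> count=0 queue=[T4] holders={T1,T2,T3,T5}
Step 10: signal(T1) -> count=0 queue=[] holders={T2,T3,T4,T5}
Step 11: signal(T3) -> count=1 queue=[] holders={T2,T4,T5}
Final holders: T2,T4,T5

Answer: T2,T4,T5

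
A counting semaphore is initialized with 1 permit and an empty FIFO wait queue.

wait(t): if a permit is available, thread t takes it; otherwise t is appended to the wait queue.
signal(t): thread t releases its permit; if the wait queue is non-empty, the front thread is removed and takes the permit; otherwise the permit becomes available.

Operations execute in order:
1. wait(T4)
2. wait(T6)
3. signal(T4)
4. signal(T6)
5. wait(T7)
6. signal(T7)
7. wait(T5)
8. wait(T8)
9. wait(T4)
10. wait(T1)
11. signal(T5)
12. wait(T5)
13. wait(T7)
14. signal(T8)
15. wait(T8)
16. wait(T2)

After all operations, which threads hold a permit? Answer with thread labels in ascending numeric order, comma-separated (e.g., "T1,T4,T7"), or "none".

Step 1: wait(T4) -> count=0 queue=[] holders={T4}
Step 2: wait(T6) -> count=0 queue=[T6] holders={T4}
Step 3: signal(T4) -> count=0 queue=[] holders={T6}
Step 4: signal(T6) -> count=1 queue=[] holders={none}
Step 5: wait(T7) -> count=0 queue=[] holders={T7}
Step 6: signal(T7) -> count=1 queue=[] holders={none}
Step 7: wait(T5) -> count=0 queue=[] holders={T5}
Step 8: wait(T8) -> count=0 queue=[T8] holders={T5}
Step 9: wait(T4) -> count=0 queue=[T8,T4] holders={T5}
Step 10: wait(T1) -> count=0 queue=[T8,T4,T1] holders={T5}
Step 11: signal(T5) -> count=0 queue=[T4,T1] holders={T8}
Step 12: wait(T5) -> count=0 queue=[T4,T1,T5] holders={T8}
Step 13: wait(T7) -> count=0 queue=[T4,T1,T5,T7] holders={T8}
Step 14: signal(T8) -> count=0 queue=[T1,T5,T7] holders={T4}
Step 15: wait(T8) -> count=0 queue=[T1,T5,T7,T8] holders={T4}
Step 16: wait(T2) -> count=0 queue=[T1,T5,T7,T8,T2] holders={T4}
Final holders: T4

Answer: T4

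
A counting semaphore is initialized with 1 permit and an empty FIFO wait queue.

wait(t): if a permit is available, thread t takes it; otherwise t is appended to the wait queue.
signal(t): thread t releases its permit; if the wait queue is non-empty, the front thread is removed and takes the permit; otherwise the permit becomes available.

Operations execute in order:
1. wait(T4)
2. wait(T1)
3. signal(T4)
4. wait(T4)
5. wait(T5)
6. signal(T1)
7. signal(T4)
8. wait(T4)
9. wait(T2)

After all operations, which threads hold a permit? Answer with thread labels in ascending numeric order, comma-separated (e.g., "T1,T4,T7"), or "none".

Answer: T5

Derivation:
Step 1: wait(T4) -> count=0 queue=[] holders={T4}
Step 2: wait(T1) -> count=0 queue=[T1] holders={T4}
Step 3: signal(T4) -> count=0 queue=[] holders={T1}
Step 4: wait(T4) -> count=0 queue=[T4] holders={T1}
Step 5: wait(T5) -> count=0 queue=[T4,T5] holders={T1}
Step 6: signal(T1) -> count=0 queue=[T5] holders={T4}
Step 7: signal(T4) -> count=0 queue=[] holders={T5}
Step 8: wait(T4) -> count=0 queue=[T4] holders={T5}
Step 9: wait(T2) -> count=0 queue=[T4,T2] holders={T5}
Final holders: T5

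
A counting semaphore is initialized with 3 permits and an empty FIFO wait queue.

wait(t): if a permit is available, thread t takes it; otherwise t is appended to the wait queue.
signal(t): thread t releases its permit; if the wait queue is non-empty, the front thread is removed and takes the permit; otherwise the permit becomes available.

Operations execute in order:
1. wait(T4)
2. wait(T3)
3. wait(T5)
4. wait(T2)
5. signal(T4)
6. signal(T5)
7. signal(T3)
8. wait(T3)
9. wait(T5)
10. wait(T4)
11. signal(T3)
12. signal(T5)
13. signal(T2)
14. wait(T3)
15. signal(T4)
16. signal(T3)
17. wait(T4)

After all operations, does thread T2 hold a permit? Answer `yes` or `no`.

Answer: no

Derivation:
Step 1: wait(T4) -> count=2 queue=[] holders={T4}
Step 2: wait(T3) -> count=1 queue=[] holders={T3,T4}
Step 3: wait(T5) -> count=0 queue=[] holders={T3,T4,T5}
Step 4: wait(T2) -> count=0 queue=[T2] holders={T3,T4,T5}
Step 5: signal(T4) -> count=0 queue=[] holders={T2,T3,T5}
Step 6: signal(T5) -> count=1 queue=[] holders={T2,T3}
Step 7: signal(T3) -> count=2 queue=[] holders={T2}
Step 8: wait(T3) -> count=1 queue=[] holders={T2,T3}
Step 9: wait(T5) -> count=0 queue=[] holders={T2,T3,T5}
Step 10: wait(T4) -> count=0 queue=[T4] holders={T2,T3,T5}
Step 11: signal(T3) -> count=0 queue=[] holders={T2,T4,T5}
Step 12: signal(T5) -> count=1 queue=[] holders={T2,T4}
Step 13: signal(T2) -> count=2 queue=[] holders={T4}
Step 14: wait(T3) -> count=1 queue=[] holders={T3,T4}
Step 15: signal(T4) -> count=2 queue=[] holders={T3}
Step 16: signal(T3) -> count=3 queue=[] holders={none}
Step 17: wait(T4) -> count=2 queue=[] holders={T4}
Final holders: {T4} -> T2 not in holders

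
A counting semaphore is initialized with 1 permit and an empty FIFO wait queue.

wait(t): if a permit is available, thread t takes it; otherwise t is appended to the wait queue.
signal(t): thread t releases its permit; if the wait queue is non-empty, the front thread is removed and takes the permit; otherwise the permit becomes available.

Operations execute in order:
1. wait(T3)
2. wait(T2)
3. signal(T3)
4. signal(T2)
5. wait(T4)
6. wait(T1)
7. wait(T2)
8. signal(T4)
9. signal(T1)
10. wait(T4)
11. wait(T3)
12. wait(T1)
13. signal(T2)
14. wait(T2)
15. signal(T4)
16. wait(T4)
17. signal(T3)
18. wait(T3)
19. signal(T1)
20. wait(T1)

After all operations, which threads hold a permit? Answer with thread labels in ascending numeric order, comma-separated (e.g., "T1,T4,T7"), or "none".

Answer: T2

Derivation:
Step 1: wait(T3) -> count=0 queue=[] holders={T3}
Step 2: wait(T2) -> count=0 queue=[T2] holders={T3}
Step 3: signal(T3) -> count=0 queue=[] holders={T2}
Step 4: signal(T2) -> count=1 queue=[] holders={none}
Step 5: wait(T4) -> count=0 queue=[] holders={T4}
Step 6: wait(T1) -> count=0 queue=[T1] holders={T4}
Step 7: wait(T2) -> count=0 queue=[T1,T2] holders={T4}
Step 8: signal(T4) -> count=0 queue=[T2] holders={T1}
Step 9: signal(T1) -> count=0 queue=[] holders={T2}
Step 10: wait(T4) -> count=0 queue=[T4] holders={T2}
Step 11: wait(T3) -> count=0 queue=[T4,T3] holders={T2}
Step 12: wait(T1) -> count=0 queue=[T4,T3,T1] holders={T2}
Step 13: signal(T2) -> count=0 queue=[T3,T1] holders={T4}
Step 14: wait(T2) -> count=0 queue=[T3,T1,T2] holders={T4}
Step 15: signal(T4) -> count=0 queue=[T1,T2] holders={T3}
Step 16: wait(T4) -> count=0 queue=[T1,T2,T4] holders={T3}
Step 17: signal(T3) -> count=0 queue=[T2,T4] holders={T1}
Step 18: wait(T3) -> count=0 queue=[T2,T4,T3] holders={T1}
Step 19: signal(T1) -> count=0 queue=[T4,T3] holders={T2}
Step 20: wait(T1) -> count=0 queue=[T4,T3,T1] holders={T2}
Final holders: T2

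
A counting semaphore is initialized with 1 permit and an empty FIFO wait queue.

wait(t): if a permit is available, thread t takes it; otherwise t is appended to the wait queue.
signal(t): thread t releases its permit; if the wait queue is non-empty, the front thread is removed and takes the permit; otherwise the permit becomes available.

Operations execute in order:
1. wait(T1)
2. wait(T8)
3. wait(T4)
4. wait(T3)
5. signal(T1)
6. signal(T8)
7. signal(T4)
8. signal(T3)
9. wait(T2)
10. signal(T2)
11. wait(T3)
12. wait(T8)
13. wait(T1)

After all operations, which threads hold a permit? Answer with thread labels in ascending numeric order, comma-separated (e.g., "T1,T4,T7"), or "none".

Step 1: wait(T1) -> count=0 queue=[] holders={T1}
Step 2: wait(T8) -> count=0 queue=[T8] holders={T1}
Step 3: wait(T4) -> count=0 queue=[T8,T4] holders={T1}
Step 4: wait(T3) -> count=0 queue=[T8,T4,T3] holders={T1}
Step 5: signal(T1) -> count=0 queue=[T4,T3] holders={T8}
Step 6: signal(T8) -> count=0 queue=[T3] holders={T4}
Step 7: signal(T4) -> count=0 queue=[] holders={T3}
Step 8: signal(T3) -> count=1 queue=[] holders={none}
Step 9: wait(T2) -> count=0 queue=[] holders={T2}
Step 10: signal(T2) -> count=1 queue=[] holders={none}
Step 11: wait(T3) -> count=0 queue=[] holders={T3}
Step 12: wait(T8) -> count=0 queue=[T8] holders={T3}
Step 13: wait(T1) -> count=0 queue=[T8,T1] holders={T3}
Final holders: T3

Answer: T3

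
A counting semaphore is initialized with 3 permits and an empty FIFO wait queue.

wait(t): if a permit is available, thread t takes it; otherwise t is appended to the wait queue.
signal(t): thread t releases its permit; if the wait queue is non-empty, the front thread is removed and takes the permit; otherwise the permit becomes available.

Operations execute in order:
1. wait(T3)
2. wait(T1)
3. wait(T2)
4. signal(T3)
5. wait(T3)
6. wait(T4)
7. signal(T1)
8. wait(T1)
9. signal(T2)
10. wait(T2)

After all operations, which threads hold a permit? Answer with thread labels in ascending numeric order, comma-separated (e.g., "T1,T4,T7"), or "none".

Answer: T1,T3,T4

Derivation:
Step 1: wait(T3) -> count=2 queue=[] holders={T3}
Step 2: wait(T1) -> count=1 queue=[] holders={T1,T3}
Step 3: wait(T2) -> count=0 queue=[] holders={T1,T2,T3}
Step 4: signal(T3) -> count=1 queue=[] holders={T1,T2}
Step 5: wait(T3) -> count=0 queue=[] holders={T1,T2,T3}
Step 6: wait(T4) -> count=0 queue=[T4] holders={T1,T2,T3}
Step 7: signal(T1) -> count=0 queue=[] holders={T2,T3,T4}
Step 8: wait(T1) -> count=0 queue=[T1] holders={T2,T3,T4}
Step 9: signal(T2) -> count=0 queue=[] holders={T1,T3,T4}
Step 10: wait(T2) -> count=0 queue=[T2] holders={T1,T3,T4}
Final holders: T1,T3,T4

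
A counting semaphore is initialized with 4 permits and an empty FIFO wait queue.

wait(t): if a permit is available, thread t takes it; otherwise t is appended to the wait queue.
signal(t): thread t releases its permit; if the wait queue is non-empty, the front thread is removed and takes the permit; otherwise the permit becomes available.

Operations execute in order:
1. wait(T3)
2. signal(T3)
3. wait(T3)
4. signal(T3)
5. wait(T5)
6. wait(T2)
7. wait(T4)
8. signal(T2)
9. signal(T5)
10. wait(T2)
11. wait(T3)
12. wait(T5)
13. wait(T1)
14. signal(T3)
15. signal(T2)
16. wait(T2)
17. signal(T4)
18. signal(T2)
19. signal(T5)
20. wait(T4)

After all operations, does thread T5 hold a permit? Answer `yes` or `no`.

Step 1: wait(T3) -> count=3 queue=[] holders={T3}
Step 2: signal(T3) -> count=4 queue=[] holders={none}
Step 3: wait(T3) -> count=3 queue=[] holders={T3}
Step 4: signal(T3) -> count=4 queue=[] holders={none}
Step 5: wait(T5) -> count=3 queue=[] holders={T5}
Step 6: wait(T2) -> count=2 queue=[] holders={T2,T5}
Step 7: wait(T4) -> count=1 queue=[] holders={T2,T4,T5}
Step 8: signal(T2) -> count=2 queue=[] holders={T4,T5}
Step 9: signal(T5) -> count=3 queue=[] holders={T4}
Step 10: wait(T2) -> count=2 queue=[] holders={T2,T4}
Step 11: wait(T3) -> count=1 queue=[] holders={T2,T3,T4}
Step 12: wait(T5) -> count=0 queue=[] holders={T2,T3,T4,T5}
Step 13: wait(T1) -> count=0 queue=[T1] holders={T2,T3,T4,T5}
Step 14: signal(T3) -> count=0 queue=[] holders={T1,T2,T4,T5}
Step 15: signal(T2) -> count=1 queue=[] holders={T1,T4,T5}
Step 16: wait(T2) -> count=0 queue=[] holders={T1,T2,T4,T5}
Step 17: signal(T4) -> count=1 queue=[] holders={T1,T2,T5}
Step 18: signal(T2) -> count=2 queue=[] holders={T1,T5}
Step 19: signal(T5) -> count=3 queue=[] holders={T1}
Step 20: wait(T4) -> count=2 queue=[] holders={T1,T4}
Final holders: {T1,T4} -> T5 not in holders

Answer: no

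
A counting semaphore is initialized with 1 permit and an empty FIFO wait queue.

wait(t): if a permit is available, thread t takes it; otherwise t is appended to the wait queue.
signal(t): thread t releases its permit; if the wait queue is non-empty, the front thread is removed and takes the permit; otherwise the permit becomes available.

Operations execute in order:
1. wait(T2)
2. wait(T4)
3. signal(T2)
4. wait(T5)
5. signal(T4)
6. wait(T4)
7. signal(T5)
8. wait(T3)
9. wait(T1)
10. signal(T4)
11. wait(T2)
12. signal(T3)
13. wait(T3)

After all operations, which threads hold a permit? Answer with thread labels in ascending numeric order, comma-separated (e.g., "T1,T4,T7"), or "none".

Answer: T1

Derivation:
Step 1: wait(T2) -> count=0 queue=[] holders={T2}
Step 2: wait(T4) -> count=0 queue=[T4] holders={T2}
Step 3: signal(T2) -> count=0 queue=[] holders={T4}
Step 4: wait(T5) -> count=0 queue=[T5] holders={T4}
Step 5: signal(T4) -> count=0 queue=[] holders={T5}
Step 6: wait(T4) -> count=0 queue=[T4] holders={T5}
Step 7: signal(T5) -> count=0 queue=[] holders={T4}
Step 8: wait(T3) -> count=0 queue=[T3] holders={T4}
Step 9: wait(T1) -> count=0 queue=[T3,T1] holders={T4}
Step 10: signal(T4) -> count=0 queue=[T1] holders={T3}
Step 11: wait(T2) -> count=0 queue=[T1,T2] holders={T3}
Step 12: signal(T3) -> count=0 queue=[T2] holders={T1}
Step 13: wait(T3) -> count=0 queue=[T2,T3] holders={T1}
Final holders: T1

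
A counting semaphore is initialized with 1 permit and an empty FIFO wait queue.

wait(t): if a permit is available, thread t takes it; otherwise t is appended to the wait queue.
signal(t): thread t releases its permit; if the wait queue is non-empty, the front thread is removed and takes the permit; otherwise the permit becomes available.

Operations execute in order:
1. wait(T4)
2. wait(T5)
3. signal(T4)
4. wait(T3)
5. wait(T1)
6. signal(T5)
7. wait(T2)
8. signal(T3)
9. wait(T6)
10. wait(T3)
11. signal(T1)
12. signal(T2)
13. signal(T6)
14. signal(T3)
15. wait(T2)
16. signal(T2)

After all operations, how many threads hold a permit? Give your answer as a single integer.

Answer: 0

Derivation:
Step 1: wait(T4) -> count=0 queue=[] holders={T4}
Step 2: wait(T5) -> count=0 queue=[T5] holders={T4}
Step 3: signal(T4) -> count=0 queue=[] holders={T5}
Step 4: wait(T3) -> count=0 queue=[T3] holders={T5}
Step 5: wait(T1) -> count=0 queue=[T3,T1] holders={T5}
Step 6: signal(T5) -> count=0 queue=[T1] holders={T3}
Step 7: wait(T2) -> count=0 queue=[T1,T2] holders={T3}
Step 8: signal(T3) -> count=0 queue=[T2] holders={T1}
Step 9: wait(T6) -> count=0 queue=[T2,T6] holders={T1}
Step 10: wait(T3) -> count=0 queue=[T2,T6,T3] holders={T1}
Step 11: signal(T1) -> count=0 queue=[T6,T3] holders={T2}
Step 12: signal(T2) -> count=0 queue=[T3] holders={T6}
Step 13: signal(T6) -> count=0 queue=[] holders={T3}
Step 14: signal(T3) -> count=1 queue=[] holders={none}
Step 15: wait(T2) -> count=0 queue=[] holders={T2}
Step 16: signal(T2) -> count=1 queue=[] holders={none}
Final holders: {none} -> 0 thread(s)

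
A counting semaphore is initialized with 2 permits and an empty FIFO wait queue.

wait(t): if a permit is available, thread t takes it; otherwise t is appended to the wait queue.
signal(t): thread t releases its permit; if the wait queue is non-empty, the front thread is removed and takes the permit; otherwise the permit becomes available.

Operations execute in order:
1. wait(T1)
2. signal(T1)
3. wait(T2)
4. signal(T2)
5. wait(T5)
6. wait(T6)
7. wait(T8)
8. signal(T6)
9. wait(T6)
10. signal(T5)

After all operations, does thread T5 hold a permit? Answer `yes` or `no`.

Step 1: wait(T1) -> count=1 queue=[] holders={T1}
Step 2: signal(T1) -> count=2 queue=[] holders={none}
Step 3: wait(T2) -> count=1 queue=[] holders={T2}
Step 4: signal(T2) -> count=2 queue=[] holders={none}
Step 5: wait(T5) -> count=1 queue=[] holders={T5}
Step 6: wait(T6) -> count=0 queue=[] holders={T5,T6}
Step 7: wait(T8) -> count=0 queue=[T8] holders={T5,T6}
Step 8: signal(T6) -> count=0 queue=[] holders={T5,T8}
Step 9: wait(T6) -> count=0 queue=[T6] holders={T5,T8}
Step 10: signal(T5) -> count=0 queue=[] holders={T6,T8}
Final holders: {T6,T8} -> T5 not in holders

Answer: no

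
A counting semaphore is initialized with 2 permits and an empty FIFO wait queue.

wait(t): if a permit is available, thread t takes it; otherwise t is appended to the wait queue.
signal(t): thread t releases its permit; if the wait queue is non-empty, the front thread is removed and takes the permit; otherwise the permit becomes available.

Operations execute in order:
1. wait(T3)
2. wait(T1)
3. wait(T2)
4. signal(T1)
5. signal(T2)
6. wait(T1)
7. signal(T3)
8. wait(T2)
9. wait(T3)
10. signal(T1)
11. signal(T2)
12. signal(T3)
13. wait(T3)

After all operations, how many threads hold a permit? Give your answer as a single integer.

Answer: 1

Derivation:
Step 1: wait(T3) -> count=1 queue=[] holders={T3}
Step 2: wait(T1) -> count=0 queue=[] holders={T1,T3}
Step 3: wait(T2) -> count=0 queue=[T2] holders={T1,T3}
Step 4: signal(T1) -> count=0 queue=[] holders={T2,T3}
Step 5: signal(T2) -> count=1 queue=[] holders={T3}
Step 6: wait(T1) -> count=0 queue=[] holders={T1,T3}
Step 7: signal(T3) -> count=1 queue=[] holders={T1}
Step 8: wait(T2) -> count=0 queue=[] holders={T1,T2}
Step 9: wait(T3) -> count=0 queue=[T3] holders={T1,T2}
Step 10: signal(T1) -> count=0 queue=[] holders={T2,T3}
Step 11: signal(T2) -> count=1 queue=[] holders={T3}
Step 12: signal(T3) -> count=2 queue=[] holders={none}
Step 13: wait(T3) -> count=1 queue=[] holders={T3}
Final holders: {T3} -> 1 thread(s)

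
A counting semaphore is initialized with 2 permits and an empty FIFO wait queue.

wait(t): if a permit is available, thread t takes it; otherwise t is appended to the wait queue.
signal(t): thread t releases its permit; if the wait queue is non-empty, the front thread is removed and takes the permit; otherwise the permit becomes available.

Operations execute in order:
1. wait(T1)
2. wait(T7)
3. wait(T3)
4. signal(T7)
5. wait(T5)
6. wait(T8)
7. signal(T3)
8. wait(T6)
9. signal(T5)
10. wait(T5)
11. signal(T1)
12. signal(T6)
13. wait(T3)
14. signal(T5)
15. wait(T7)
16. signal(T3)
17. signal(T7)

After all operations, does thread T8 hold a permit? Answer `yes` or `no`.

Answer: yes

Derivation:
Step 1: wait(T1) -> count=1 queue=[] holders={T1}
Step 2: wait(T7) -> count=0 queue=[] holders={T1,T7}
Step 3: wait(T3) -> count=0 queue=[T3] holders={T1,T7}
Step 4: signal(T7) -> count=0 queue=[] holders={T1,T3}
Step 5: wait(T5) -> count=0 queue=[T5] holders={T1,T3}
Step 6: wait(T8) -> count=0 queue=[T5,T8] holders={T1,T3}
Step 7: signal(T3) -> count=0 queue=[T8] holders={T1,T5}
Step 8: wait(T6) -> count=0 queue=[T8,T6] holders={T1,T5}
Step 9: signal(T5) -> count=0 queue=[T6] holders={T1,T8}
Step 10: wait(T5) -> count=0 queue=[T6,T5] holders={T1,T8}
Step 11: signal(T1) -> count=0 queue=[T5] holders={T6,T8}
Step 12: signal(T6) -> count=0 queue=[] holders={T5,T8}
Step 13: wait(T3) -> count=0 queue=[T3] holders={T5,T8}
Step 14: signal(T5) -> count=0 queue=[] holders={T3,T8}
Step 15: wait(T7) -> count=0 queue=[T7] holders={T3,T8}
Step 16: signal(T3) -> count=0 queue=[] holders={T7,T8}
Step 17: signal(T7) -> count=1 queue=[] holders={T8}
Final holders: {T8} -> T8 in holders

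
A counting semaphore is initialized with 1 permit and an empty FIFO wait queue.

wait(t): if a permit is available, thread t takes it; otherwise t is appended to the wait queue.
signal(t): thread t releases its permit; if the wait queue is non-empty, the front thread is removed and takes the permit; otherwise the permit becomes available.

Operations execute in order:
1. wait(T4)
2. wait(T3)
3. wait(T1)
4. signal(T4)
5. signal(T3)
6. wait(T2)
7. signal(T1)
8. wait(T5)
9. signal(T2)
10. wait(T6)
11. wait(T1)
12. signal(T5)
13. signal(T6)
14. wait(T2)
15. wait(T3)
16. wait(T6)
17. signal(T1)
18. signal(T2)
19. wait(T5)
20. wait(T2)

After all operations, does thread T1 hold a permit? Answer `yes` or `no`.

Answer: no

Derivation:
Step 1: wait(T4) -> count=0 queue=[] holders={T4}
Step 2: wait(T3) -> count=0 queue=[T3] holders={T4}
Step 3: wait(T1) -> count=0 queue=[T3,T1] holders={T4}
Step 4: signal(T4) -> count=0 queue=[T1] holders={T3}
Step 5: signal(T3) -> count=0 queue=[] holders={T1}
Step 6: wait(T2) -> count=0 queue=[T2] holders={T1}
Step 7: signal(T1) -> count=0 queue=[] holders={T2}
Step 8: wait(T5) -> count=0 queue=[T5] holders={T2}
Step 9: signal(T2) -> count=0 queue=[] holders={T5}
Step 10: wait(T6) -> count=0 queue=[T6] holders={T5}
Step 11: wait(T1) -> count=0 queue=[T6,T1] holders={T5}
Step 12: signal(T5) -> count=0 queue=[T1] holders={T6}
Step 13: signal(T6) -> count=0 queue=[] holders={T1}
Step 14: wait(T2) -> count=0 queue=[T2] holders={T1}
Step 15: wait(T3) -> count=0 queue=[T2,T3] holders={T1}
Step 16: wait(T6) -> count=0 queue=[T2,T3,T6] holders={T1}
Step 17: signal(T1) -> count=0 queue=[T3,T6] holders={T2}
Step 18: signal(T2) -> count=0 queue=[T6] holders={T3}
Step 19: wait(T5) -> count=0 queue=[T6,T5] holders={T3}
Step 20: wait(T2) -> count=0 queue=[T6,T5,T2] holders={T3}
Final holders: {T3} -> T1 not in holders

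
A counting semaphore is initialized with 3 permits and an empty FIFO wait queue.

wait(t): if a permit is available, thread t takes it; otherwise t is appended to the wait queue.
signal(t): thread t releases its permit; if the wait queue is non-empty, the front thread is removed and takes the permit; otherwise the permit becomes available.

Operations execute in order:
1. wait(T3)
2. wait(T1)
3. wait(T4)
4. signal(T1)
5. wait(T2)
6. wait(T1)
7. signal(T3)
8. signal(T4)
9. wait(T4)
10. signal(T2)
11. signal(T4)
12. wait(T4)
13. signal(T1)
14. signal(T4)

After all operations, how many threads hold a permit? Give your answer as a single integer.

Step 1: wait(T3) -> count=2 queue=[] holders={T3}
Step 2: wait(T1) -> count=1 queue=[] holders={T1,T3}
Step 3: wait(T4) -> count=0 queue=[] holders={T1,T3,T4}
Step 4: signal(T1) -> count=1 queue=[] holders={T3,T4}
Step 5: wait(T2) -> count=0 queue=[] holders={T2,T3,T4}
Step 6: wait(T1) -> count=0 queue=[T1] holders={T2,T3,T4}
Step 7: signal(T3) -> count=0 queue=[] holders={T1,T2,T4}
Step 8: signal(T4) -> count=1 queue=[] holders={T1,T2}
Step 9: wait(T4) -> count=0 queue=[] holders={T1,T2,T4}
Step 10: signal(T2) -> count=1 queue=[] holders={T1,T4}
Step 11: signal(T4) -> count=2 queue=[] holders={T1}
Step 12: wait(T4) -> count=1 queue=[] holders={T1,T4}
Step 13: signal(T1) -> count=2 queue=[] holders={T4}
Step 14: signal(T4) -> count=3 queue=[] holders={none}
Final holders: {none} -> 0 thread(s)

Answer: 0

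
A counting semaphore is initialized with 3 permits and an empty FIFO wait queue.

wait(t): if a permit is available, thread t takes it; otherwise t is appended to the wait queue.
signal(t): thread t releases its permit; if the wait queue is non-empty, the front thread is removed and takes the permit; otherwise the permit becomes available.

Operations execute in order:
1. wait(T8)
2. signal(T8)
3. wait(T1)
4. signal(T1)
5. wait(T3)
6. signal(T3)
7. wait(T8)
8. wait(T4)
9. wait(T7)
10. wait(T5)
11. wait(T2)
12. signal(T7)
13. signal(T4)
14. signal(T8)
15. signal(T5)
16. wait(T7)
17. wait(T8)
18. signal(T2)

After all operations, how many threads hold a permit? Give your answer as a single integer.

Step 1: wait(T8) -> count=2 queue=[] holders={T8}
Step 2: signal(T8) -> count=3 queue=[] holders={none}
Step 3: wait(T1) -> count=2 queue=[] holders={T1}
Step 4: signal(T1) -> count=3 queue=[] holders={none}
Step 5: wait(T3) -> count=2 queue=[] holders={T3}
Step 6: signal(T3) -> count=3 queue=[] holders={none}
Step 7: wait(T8) -> count=2 queue=[] holders={T8}
Step 8: wait(T4) -> count=1 queue=[] holders={T4,T8}
Step 9: wait(T7) -> count=0 queue=[] holders={T4,T7,T8}
Step 10: wait(T5) -> count=0 queue=[T5] holders={T4,T7,T8}
Step 11: wait(T2) -> count=0 queue=[T5,T2] holders={T4,T7,T8}
Step 12: signal(T7) -> count=0 queue=[T2] holders={T4,T5,T8}
Step 13: signal(T4) -> count=0 queue=[] holders={T2,T5,T8}
Step 14: signal(T8) -> count=1 queue=[] holders={T2,T5}
Step 15: signal(T5) -> count=2 queue=[] holders={T2}
Step 16: wait(T7) -> count=1 queue=[] holders={T2,T7}
Step 17: wait(T8) -> count=0 queue=[] holders={T2,T7,T8}
Step 18: signal(T2) -> count=1 queue=[] holders={T7,T8}
Final holders: {T7,T8} -> 2 thread(s)

Answer: 2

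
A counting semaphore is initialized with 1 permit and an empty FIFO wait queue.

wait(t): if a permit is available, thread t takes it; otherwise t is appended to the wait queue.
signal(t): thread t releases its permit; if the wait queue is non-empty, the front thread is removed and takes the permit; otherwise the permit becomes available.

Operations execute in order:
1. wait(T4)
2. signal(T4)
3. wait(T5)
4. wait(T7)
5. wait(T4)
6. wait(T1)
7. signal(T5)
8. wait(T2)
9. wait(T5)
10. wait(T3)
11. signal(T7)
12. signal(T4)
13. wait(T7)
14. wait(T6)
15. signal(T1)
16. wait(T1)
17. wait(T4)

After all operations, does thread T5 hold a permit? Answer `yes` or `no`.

Answer: no

Derivation:
Step 1: wait(T4) -> count=0 queue=[] holders={T4}
Step 2: signal(T4) -> count=1 queue=[] holders={none}
Step 3: wait(T5) -> count=0 queue=[] holders={T5}
Step 4: wait(T7) -> count=0 queue=[T7] holders={T5}
Step 5: wait(T4) -> count=0 queue=[T7,T4] holders={T5}
Step 6: wait(T1) -> count=0 queue=[T7,T4,T1] holders={T5}
Step 7: signal(T5) -> count=0 queue=[T4,T1] holders={T7}
Step 8: wait(T2) -> count=0 queue=[T4,T1,T2] holders={T7}
Step 9: wait(T5) -> count=0 queue=[T4,T1,T2,T5] holders={T7}
Step 10: wait(T3) -> count=0 queue=[T4,T1,T2,T5,T3] holders={T7}
Step 11: signal(T7) -> count=0 queue=[T1,T2,T5,T3] holders={T4}
Step 12: signal(T4) -> count=0 queue=[T2,T5,T3] holders={T1}
Step 13: wait(T7) -> count=0 queue=[T2,T5,T3,T7] holders={T1}
Step 14: wait(T6) -> count=0 queue=[T2,T5,T3,T7,T6] holders={T1}
Step 15: signal(T1) -> count=0 queue=[T5,T3,T7,T6] holders={T2}
Step 16: wait(T1) -> count=0 queue=[T5,T3,T7,T6,T1] holders={T2}
Step 17: wait(T4) -> count=0 queue=[T5,T3,T7,T6,T1,T4] holders={T2}
Final holders: {T2} -> T5 not in holders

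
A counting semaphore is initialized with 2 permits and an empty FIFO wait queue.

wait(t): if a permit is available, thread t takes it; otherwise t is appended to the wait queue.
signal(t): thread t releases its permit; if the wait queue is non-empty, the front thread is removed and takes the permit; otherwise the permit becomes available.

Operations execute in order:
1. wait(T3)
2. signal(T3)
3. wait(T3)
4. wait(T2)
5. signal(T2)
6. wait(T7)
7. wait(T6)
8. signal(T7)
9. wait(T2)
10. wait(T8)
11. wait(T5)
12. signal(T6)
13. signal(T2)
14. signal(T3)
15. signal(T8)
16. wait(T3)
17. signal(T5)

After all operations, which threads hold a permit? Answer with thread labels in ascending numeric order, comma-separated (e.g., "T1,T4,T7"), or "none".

Answer: T3

Derivation:
Step 1: wait(T3) -> count=1 queue=[] holders={T3}
Step 2: signal(T3) -> count=2 queue=[] holders={none}
Step 3: wait(T3) -> count=1 queue=[] holders={T3}
Step 4: wait(T2) -> count=0 queue=[] holders={T2,T3}
Step 5: signal(T2) -> count=1 queue=[] holders={T3}
Step 6: wait(T7) -> count=0 queue=[] holders={T3,T7}
Step 7: wait(T6) -> count=0 queue=[T6] holders={T3,T7}
Step 8: signal(T7) -> count=0 queue=[] holders={T3,T6}
Step 9: wait(T2) -> count=0 queue=[T2] holders={T3,T6}
Step 10: wait(T8) -> count=0 queue=[T2,T8] holders={T3,T6}
Step 11: wait(T5) -> count=0 queue=[T2,T8,T5] holders={T3,T6}
Step 12: signal(T6) -> count=0 queue=[T8,T5] holders={T2,T3}
Step 13: signal(T2) -> count=0 queue=[T5] holders={T3,T8}
Step 14: signal(T3) -> count=0 queue=[] holders={T5,T8}
Step 15: signal(T8) -> count=1 queue=[] holders={T5}
Step 16: wait(T3) -> count=0 queue=[] holders={T3,T5}
Step 17: signal(T5) -> count=1 queue=[] holders={T3}
Final holders: T3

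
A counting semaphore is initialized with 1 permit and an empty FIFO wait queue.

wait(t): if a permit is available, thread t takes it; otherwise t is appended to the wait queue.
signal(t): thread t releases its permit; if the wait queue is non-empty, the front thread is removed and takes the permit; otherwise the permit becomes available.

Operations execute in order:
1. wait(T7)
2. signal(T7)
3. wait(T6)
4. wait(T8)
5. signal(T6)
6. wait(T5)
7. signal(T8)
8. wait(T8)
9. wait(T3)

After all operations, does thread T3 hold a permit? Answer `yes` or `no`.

Answer: no

Derivation:
Step 1: wait(T7) -> count=0 queue=[] holders={T7}
Step 2: signal(T7) -> count=1 queue=[] holders={none}
Step 3: wait(T6) -> count=0 queue=[] holders={T6}
Step 4: wait(T8) -> count=0 queue=[T8] holders={T6}
Step 5: signal(T6) -> count=0 queue=[] holders={T8}
Step 6: wait(T5) -> count=0 queue=[T5] holders={T8}
Step 7: signal(T8) -> count=0 queue=[] holders={T5}
Step 8: wait(T8) -> count=0 queue=[T8] holders={T5}
Step 9: wait(T3) -> count=0 queue=[T8,T3] holders={T5}
Final holders: {T5} -> T3 not in holders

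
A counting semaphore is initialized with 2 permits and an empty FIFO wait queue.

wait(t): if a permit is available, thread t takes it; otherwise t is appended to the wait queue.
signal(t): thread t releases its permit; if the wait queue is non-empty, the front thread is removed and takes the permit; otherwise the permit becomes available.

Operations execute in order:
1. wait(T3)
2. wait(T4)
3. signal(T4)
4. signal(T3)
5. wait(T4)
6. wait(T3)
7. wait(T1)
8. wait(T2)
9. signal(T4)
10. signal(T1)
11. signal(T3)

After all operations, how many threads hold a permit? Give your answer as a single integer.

Answer: 1

Derivation:
Step 1: wait(T3) -> count=1 queue=[] holders={T3}
Step 2: wait(T4) -> count=0 queue=[] holders={T3,T4}
Step 3: signal(T4) -> count=1 queue=[] holders={T3}
Step 4: signal(T3) -> count=2 queue=[] holders={none}
Step 5: wait(T4) -> count=1 queue=[] holders={T4}
Step 6: wait(T3) -> count=0 queue=[] holders={T3,T4}
Step 7: wait(T1) -> count=0 queue=[T1] holders={T3,T4}
Step 8: wait(T2) -> count=0 queue=[T1,T2] holders={T3,T4}
Step 9: signal(T4) -> count=0 queue=[T2] holders={T1,T3}
Step 10: signal(T1) -> count=0 queue=[] holders={T2,T3}
Step 11: signal(T3) -> count=1 queue=[] holders={T2}
Final holders: {T2} -> 1 thread(s)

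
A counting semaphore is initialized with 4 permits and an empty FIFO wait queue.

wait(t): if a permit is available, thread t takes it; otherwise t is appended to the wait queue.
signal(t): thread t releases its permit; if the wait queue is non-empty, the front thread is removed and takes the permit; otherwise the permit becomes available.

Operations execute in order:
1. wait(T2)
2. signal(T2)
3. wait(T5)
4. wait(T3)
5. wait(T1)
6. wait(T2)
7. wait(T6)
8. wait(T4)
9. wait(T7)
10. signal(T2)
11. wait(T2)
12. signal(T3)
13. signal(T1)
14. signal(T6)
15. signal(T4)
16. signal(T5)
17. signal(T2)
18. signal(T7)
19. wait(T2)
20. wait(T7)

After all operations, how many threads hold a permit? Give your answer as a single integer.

Answer: 2

Derivation:
Step 1: wait(T2) -> count=3 queue=[] holders={T2}
Step 2: signal(T2) -> count=4 queue=[] holders={none}
Step 3: wait(T5) -> count=3 queue=[] holders={T5}
Step 4: wait(T3) -> count=2 queue=[] holders={T3,T5}
Step 5: wait(T1) -> count=1 queue=[] holders={T1,T3,T5}
Step 6: wait(T2) -> count=0 queue=[] holders={T1,T2,T3,T5}
Step 7: wait(T6) -> count=0 queue=[T6] holders={T1,T2,T3,T5}
Step 8: wait(T4) -> count=0 queue=[T6,T4] holders={T1,T2,T3,T5}
Step 9: wait(T7) -> count=0 queue=[T6,T4,T7] holders={T1,T2,T3,T5}
Step 10: signal(T2) -> count=0 queue=[T4,T7] holders={T1,T3,T5,T6}
Step 11: wait(T2) -> count=0 queue=[T4,T7,T2] holders={T1,T3,T5,T6}
Step 12: signal(T3) -> count=0 queue=[T7,T2] holders={T1,T4,T5,T6}
Step 13: signal(T1) -> count=0 queue=[T2] holders={T4,T5,T6,T7}
Step 14: signal(T6) -> count=0 queue=[] holders={T2,T4,T5,T7}
Step 15: signal(T4) -> count=1 queue=[] holders={T2,T5,T7}
Step 16: signal(T5) -> count=2 queue=[] holders={T2,T7}
Step 17: signal(T2) -> count=3 queue=[] holders={T7}
Step 18: signal(T7) -> count=4 queue=[] holders={none}
Step 19: wait(T2) -> count=3 queue=[] holders={T2}
Step 20: wait(T7) -> count=2 queue=[] holders={T2,T7}
Final holders: {T2,T7} -> 2 thread(s)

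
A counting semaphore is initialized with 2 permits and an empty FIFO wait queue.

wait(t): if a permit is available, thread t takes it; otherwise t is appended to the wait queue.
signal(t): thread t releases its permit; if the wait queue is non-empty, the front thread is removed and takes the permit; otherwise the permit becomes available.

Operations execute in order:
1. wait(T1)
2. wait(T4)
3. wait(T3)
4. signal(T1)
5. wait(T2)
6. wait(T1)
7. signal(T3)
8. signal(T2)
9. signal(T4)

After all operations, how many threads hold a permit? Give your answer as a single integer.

Step 1: wait(T1) -> count=1 queue=[] holders={T1}
Step 2: wait(T4) -> count=0 queue=[] holders={T1,T4}
Step 3: wait(T3) -> count=0 queue=[T3] holders={T1,T4}
Step 4: signal(T1) -> count=0 queue=[] holders={T3,T4}
Step 5: wait(T2) -> count=0 queue=[T2] holders={T3,T4}
Step 6: wait(T1) -> count=0 queue=[T2,T1] holders={T3,T4}
Step 7: signal(T3) -> count=0 queue=[T1] holders={T2,T4}
Step 8: signal(T2) -> count=0 queue=[] holders={T1,T4}
Step 9: signal(T4) -> count=1 queue=[] holders={T1}
Final holders: {T1} -> 1 thread(s)

Answer: 1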